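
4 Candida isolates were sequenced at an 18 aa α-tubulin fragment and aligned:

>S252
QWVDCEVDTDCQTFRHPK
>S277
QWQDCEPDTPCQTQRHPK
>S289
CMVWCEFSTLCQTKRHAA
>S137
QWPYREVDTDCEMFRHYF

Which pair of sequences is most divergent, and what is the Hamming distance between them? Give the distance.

13

Pairwise Hamming distances:
  S252 vs S277: 4
  S252 vs S289: 9
  S252 vs S137: 7
  S277 vs S289: 10
  S277 vs S137: 10
  S289 vs S137: 13
The largest is 13, between S289 and S137.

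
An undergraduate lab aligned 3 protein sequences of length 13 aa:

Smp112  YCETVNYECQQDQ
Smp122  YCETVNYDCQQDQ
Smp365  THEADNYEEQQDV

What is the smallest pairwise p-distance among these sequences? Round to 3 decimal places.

0.077

Pairwise Hamming distances:
  Smp112 vs Smp122: 1
  Smp112 vs Smp365: 6
  Smp122 vs Smp365: 7
The smallest is 1 mismatch, between Smp112 and Smp122; p = 1/13 = 0.077.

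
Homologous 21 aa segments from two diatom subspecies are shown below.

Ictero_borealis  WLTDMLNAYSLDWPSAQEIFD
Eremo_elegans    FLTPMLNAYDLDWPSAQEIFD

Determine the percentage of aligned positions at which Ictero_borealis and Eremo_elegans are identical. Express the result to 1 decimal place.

85.7%

Differing sites — 1:W/F; 4:D/P; 10:S/D.
18 of the 21 sites match, so the percent identity is 18/21 × 100 = 85.7%.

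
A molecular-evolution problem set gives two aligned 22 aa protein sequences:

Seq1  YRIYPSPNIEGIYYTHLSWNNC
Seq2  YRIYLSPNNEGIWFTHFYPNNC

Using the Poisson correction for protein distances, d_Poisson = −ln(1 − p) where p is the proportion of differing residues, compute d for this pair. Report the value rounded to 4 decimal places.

Mismatches occur at site 5 (P→L), site 9 (I→N), site 13 (Y→W), site 14 (Y→F), site 17 (L→F), site 18 (S→Y), site 19 (W→P).
p = 7/22 = 0.318182.
d = −ln(1 − 0.318182) = −ln(0.681818) = 0.3830.

0.3830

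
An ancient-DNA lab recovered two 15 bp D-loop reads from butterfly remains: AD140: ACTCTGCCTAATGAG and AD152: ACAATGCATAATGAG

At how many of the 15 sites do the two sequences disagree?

3

Differing sites — 3:T/A; 4:C/A; 8:C/A.
That gives 3 mismatches out of 15 aligned sites, so the Hamming distance is 3.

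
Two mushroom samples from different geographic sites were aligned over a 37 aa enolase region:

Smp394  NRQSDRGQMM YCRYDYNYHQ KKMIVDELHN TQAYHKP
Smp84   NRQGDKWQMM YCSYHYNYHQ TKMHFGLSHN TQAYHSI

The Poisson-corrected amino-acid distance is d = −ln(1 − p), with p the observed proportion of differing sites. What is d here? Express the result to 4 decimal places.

Mismatches occur at site 4 (S↔G), site 6 (R↔K), site 7 (G↔W), site 13 (R↔S), site 15 (D↔H), site 21 (K↔T), site 24 (I↔H), site 25 (V↔F), site 26 (D↔G), site 27 (E↔L), site 28 (L↔S), site 36 (K↔S), site 37 (P↔I).
p = 13/37 = 0.351351.
d = −ln(1 − 0.351351) = −ln(0.648649) = 0.4329.

0.4329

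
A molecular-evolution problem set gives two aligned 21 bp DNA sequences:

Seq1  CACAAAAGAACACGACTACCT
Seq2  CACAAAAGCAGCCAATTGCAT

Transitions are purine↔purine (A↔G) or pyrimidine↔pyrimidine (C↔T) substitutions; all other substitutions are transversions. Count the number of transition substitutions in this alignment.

Mismatches occur at site 9 (A→C, transversion), site 11 (C→G, transversion), site 12 (A→C, transversion), site 14 (G→A, transition), site 16 (C→T, transition), site 18 (A→G, transition), site 20 (C→A, transversion).
Of the 7 differences, 3 transitions and 4 transversions, so the answer is 3.

3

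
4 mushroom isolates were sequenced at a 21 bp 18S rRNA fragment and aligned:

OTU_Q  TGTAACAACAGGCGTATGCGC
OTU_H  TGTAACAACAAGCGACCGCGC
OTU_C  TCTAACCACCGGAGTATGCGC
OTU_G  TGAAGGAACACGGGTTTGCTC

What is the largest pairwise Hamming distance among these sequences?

Pairwise Hamming distances:
  OTU_Q vs OTU_H: 4
  OTU_Q vs OTU_C: 4
  OTU_Q vs OTU_G: 7
  OTU_H vs OTU_C: 8
  OTU_H vs OTU_G: 9
  OTU_C vs OTU_G: 10
The largest is 10, between OTU_C and OTU_G.

10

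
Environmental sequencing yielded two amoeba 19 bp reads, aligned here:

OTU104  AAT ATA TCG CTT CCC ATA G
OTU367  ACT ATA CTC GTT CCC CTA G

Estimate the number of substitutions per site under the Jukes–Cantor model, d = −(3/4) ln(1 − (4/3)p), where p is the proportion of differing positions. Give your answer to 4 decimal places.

0.4099

Differing sites — 2:A/C; 7:T/C; 8:C/T; 9:G/C; 10:C/G; 16:A/C.
p = 6/19 = 0.315789.
d = −0.75 · ln(1 − (4/3)·0.315789) = −0.75 · ln(0.578948) = −0.75 · (-0.546543) = 0.4099.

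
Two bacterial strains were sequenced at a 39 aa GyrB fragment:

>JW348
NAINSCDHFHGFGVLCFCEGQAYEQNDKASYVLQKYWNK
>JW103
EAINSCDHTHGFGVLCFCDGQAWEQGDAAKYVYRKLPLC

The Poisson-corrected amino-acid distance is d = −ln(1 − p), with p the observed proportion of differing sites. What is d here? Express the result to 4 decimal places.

Differing sites — 1:N/E; 9:F/T; 19:E/D; 23:Y/W; 26:N/G; 28:K/A; 30:S/K; 33:L/Y; 34:Q/R; 36:Y/L; 37:W/P; 38:N/L; 39:K/C.
p = 13/39 = 0.333333.
d = −ln(1 − 0.333333) = −ln(0.666667) = 0.4055.

0.4055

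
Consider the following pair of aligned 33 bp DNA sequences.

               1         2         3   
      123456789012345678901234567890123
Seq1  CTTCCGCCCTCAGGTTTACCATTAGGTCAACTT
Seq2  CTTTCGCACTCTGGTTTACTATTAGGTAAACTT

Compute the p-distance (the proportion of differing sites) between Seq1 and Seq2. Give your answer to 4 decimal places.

The sequences differ at positions 4 (C/T), 8 (C/A), 12 (A/T), 20 (C/T), 28 (C/A).
There are 5 differences over 33 sites, so p = 5/33 = 0.1515.

0.1515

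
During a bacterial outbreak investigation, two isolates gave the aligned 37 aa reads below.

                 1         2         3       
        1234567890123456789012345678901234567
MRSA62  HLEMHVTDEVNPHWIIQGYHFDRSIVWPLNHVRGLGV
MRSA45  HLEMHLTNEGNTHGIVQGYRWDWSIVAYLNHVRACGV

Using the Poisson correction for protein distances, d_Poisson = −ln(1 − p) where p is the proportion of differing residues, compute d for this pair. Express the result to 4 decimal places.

The sequences differ at positions 6 (V/L), 8 (D/N), 10 (V/G), 12 (P/T), 14 (W/G), 16 (I/V), 20 (H/R), 21 (F/W), 23 (R/W), 27 (W/A), 28 (P/Y), 34 (G/A), 35 (L/C).
p = 13/37 = 0.351351.
d = −ln(1 − 0.351351) = −ln(0.648649) = 0.4329.

0.4329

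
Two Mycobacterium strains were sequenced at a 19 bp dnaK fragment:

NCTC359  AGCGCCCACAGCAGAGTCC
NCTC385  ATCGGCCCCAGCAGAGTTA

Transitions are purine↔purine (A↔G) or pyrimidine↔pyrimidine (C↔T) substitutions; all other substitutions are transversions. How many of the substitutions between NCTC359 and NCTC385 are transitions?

1

Differing sites — 2:G/T (Tv); 5:C/G (Tv); 8:A/C (Tv); 18:C/T (Ti); 19:C/A (Tv).
Of the 5 differences, 1 transition and 4 transversions, so the answer is 1.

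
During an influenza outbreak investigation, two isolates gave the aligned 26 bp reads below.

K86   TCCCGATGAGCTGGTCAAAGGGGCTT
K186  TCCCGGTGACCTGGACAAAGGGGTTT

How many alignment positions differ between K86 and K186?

Differing sites — 6:A/G; 10:G/C; 15:T/A; 24:C/T.
That gives 4 mismatches out of 26 aligned sites, so the Hamming distance is 4.

4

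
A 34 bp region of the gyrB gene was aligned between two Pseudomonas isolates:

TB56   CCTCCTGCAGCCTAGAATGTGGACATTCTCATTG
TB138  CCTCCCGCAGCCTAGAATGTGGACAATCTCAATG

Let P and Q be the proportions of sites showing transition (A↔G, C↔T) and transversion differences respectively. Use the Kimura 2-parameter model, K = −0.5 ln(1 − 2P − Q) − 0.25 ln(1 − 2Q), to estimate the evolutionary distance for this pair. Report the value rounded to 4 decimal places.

The sequences differ at positions 6 (T/C, transition), 26 (T/A, transversion), 32 (T/A, transversion).
Of the 3 differences, 1 transition and 2 transversions over 34 sites: P = 1/34 = 0.029412, Q = 2/34 = 0.058824.
d = −0.5·ln(0.882352) − 0.25·ln(0.882352) = −0.5·(-0.125164) − 0.25·(-0.125164) = 0.0939.

0.0939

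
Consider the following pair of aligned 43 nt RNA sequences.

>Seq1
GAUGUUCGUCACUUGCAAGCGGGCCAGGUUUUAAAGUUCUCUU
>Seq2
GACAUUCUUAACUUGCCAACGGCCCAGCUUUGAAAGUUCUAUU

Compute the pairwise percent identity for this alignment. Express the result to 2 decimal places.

The sequences differ at positions 3 (U/C), 4 (G/A), 8 (G/U), 10 (C/A), 17 (A/C), 19 (G/A), 23 (G/C), 28 (G/C), 32 (U/G), 41 (C/A).
33 of the 43 sites match, so the percent identity is 33/43 × 100 = 76.74%.

76.74%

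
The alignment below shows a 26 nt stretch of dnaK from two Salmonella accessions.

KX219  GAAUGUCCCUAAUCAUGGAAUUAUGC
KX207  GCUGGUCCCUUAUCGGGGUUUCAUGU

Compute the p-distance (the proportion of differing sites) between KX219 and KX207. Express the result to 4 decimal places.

Differing sites — 2:A/C; 3:A/U; 4:U/G; 11:A/U; 15:A/G; 16:U/G; 19:A/U; 20:A/U; 22:U/C; 26:C/U.
There are 10 differences over 26 sites, so p = 10/26 = 0.3846.

0.3846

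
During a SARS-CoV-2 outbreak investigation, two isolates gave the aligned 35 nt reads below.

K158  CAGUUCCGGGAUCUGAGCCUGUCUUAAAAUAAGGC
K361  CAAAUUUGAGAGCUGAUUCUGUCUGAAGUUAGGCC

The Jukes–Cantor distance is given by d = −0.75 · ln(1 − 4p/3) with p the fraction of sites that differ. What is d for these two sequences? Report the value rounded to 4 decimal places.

0.5128

Differing sites — 3:G/A; 4:U/A; 6:C/U; 7:C/U; 9:G/A; 12:U/G; 17:G/U; 18:C/U; 25:U/G; 28:A/G; 29:A/U; 32:A/G; 34:G/C.
p = 13/35 = 0.371429.
d = −0.75 · ln(1 − (4/3)·0.371429) = −0.75 · ln(0.504761) = −0.75 · (-0.683670) = 0.5128.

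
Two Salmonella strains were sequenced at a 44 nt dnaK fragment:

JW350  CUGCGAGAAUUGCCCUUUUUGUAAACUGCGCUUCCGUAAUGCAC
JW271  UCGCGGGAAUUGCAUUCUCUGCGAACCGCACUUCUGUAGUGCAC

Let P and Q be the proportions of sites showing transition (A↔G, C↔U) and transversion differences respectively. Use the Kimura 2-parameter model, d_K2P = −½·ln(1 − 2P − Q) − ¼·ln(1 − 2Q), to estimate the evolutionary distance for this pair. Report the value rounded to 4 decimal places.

Differing sites — 1:C/U (Ti); 2:U/C (Ti); 6:A/G (Ti); 14:C/A (Tv); 15:C/U (Ti); 17:U/C (Ti); 19:U/C (Ti); 22:U/C (Ti); 23:A/G (Ti); 27:U/C (Ti); 30:G/A (Ti); 35:C/U (Ti); 39:A/G (Ti).
Of the 13 differences, 12 transitions and 1 transversion over 44 sites: P = 12/44 = 0.272727, Q = 1/44 = 0.022727.
d = −0.5·ln(0.431819) − 0.25·ln(0.954546) = −0.5·(-0.839749) − 0.25·(-0.046519) = 0.4315.

0.4315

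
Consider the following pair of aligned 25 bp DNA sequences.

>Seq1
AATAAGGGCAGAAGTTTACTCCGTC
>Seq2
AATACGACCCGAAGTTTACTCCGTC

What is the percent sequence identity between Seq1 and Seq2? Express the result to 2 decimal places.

Mismatches occur at site 5 (A→C), site 7 (G→A), site 8 (G→C), site 10 (A→C).
21 of the 25 sites match, so the percent identity is 21/25 × 100 = 84.00%.

84.00%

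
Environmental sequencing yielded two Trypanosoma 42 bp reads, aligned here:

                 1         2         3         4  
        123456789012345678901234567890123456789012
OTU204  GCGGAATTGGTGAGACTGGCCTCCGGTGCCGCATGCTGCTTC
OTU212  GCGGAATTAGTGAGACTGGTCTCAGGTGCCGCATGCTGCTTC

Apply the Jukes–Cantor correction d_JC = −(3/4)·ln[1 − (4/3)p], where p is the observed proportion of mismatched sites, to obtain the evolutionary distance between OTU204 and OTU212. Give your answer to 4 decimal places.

Differing sites — 9:G/A; 20:C/T; 24:C/A.
p = 3/42 = 0.071429.
d = −0.75 · ln(1 − (4/3)·0.071429) = −0.75 · ln(0.904761) = −0.75 · (-0.100084) = 0.0751.

0.0751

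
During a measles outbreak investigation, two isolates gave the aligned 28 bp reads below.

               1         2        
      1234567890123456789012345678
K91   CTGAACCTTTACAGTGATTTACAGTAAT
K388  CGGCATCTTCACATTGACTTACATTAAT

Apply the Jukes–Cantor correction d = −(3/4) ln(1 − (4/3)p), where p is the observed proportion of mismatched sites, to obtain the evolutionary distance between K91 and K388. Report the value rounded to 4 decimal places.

0.3041

Differing sites — 2:T/G; 4:A/C; 6:C/T; 10:T/C; 14:G/T; 18:T/C; 24:G/T.
p = 7/28 = 0.250000.
d = −0.75 · ln(1 − (4/3)·0.250000) = −0.75 · ln(0.666667) = −0.75 · (-0.405465) = 0.3041.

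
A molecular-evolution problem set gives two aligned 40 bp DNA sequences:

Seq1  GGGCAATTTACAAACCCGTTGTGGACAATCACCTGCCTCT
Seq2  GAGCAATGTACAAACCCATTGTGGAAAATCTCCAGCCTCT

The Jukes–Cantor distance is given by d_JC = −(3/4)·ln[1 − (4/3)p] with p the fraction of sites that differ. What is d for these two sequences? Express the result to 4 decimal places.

0.1674

Differing sites — 2:G/A; 8:T/G; 18:G/A; 26:C/A; 31:A/T; 34:T/A.
p = 6/40 = 0.150000.
d = −0.75 · ln(1 − (4/3)·0.150000) = −0.75 · ln(0.800000) = −0.75 · (-0.223144) = 0.1674.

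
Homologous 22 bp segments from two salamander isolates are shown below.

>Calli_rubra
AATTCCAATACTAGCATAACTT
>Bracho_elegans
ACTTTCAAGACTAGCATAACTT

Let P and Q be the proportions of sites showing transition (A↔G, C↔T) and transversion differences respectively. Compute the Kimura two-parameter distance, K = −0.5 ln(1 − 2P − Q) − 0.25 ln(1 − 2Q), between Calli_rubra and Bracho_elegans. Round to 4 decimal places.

0.1505

Differing sites — 2:A/C (Tv); 5:C/T (Ti); 9:T/G (Tv).
Of the 3 differences, 1 transition and 2 transversions over 22 sites: P = 1/22 = 0.045455, Q = 2/22 = 0.090909.
d = −0.5·ln(0.818181) − 0.25·ln(0.818182) = −0.5·(-0.200672) − 0.25·(-0.200670) = 0.1505.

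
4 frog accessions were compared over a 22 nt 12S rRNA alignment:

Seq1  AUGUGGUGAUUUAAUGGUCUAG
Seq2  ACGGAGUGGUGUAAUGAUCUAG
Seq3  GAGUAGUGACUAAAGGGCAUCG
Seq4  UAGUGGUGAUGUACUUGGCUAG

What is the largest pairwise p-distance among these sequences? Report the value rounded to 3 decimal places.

0.545

Pairwise Hamming distances:
  Seq1 vs Seq2: 6
  Seq1 vs Seq3: 9
  Seq1 vs Seq4: 6
  Seq2 vs Seq3: 12
  Seq2 vs Seq4: 9
  Seq3 vs Seq4: 11
The largest is 12 mismatches, between Seq2 and Seq3; p = 12/22 = 0.545.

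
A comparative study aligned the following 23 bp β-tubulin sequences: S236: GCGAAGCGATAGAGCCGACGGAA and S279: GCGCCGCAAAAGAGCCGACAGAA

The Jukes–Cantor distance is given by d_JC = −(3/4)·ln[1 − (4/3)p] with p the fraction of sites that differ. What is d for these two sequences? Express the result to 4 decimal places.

Differing sites — 4:A/C; 5:A/C; 8:G/A; 10:T/A; 20:G/A.
p = 5/23 = 0.217391.
d = −0.75 · ln(1 − (4/3)·0.217391) = −0.75 · ln(0.710145) = −0.75 · (-0.342286) = 0.2567.

0.2567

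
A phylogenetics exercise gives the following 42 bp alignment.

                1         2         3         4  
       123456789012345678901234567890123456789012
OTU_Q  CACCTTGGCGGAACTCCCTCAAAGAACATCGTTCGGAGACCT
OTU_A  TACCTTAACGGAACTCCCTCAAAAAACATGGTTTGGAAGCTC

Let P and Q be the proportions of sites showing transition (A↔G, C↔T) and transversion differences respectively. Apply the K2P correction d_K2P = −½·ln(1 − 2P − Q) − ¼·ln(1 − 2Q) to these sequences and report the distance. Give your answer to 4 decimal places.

0.3133

The sequences differ at positions 1 (C/T, transition), 7 (G/A, transition), 8 (G/A, transition), 24 (G/A, transition), 30 (C/G, transversion), 34 (C/T, transition), 38 (G/A, transition), 39 (A/G, transition), 41 (C/T, transition), 42 (T/C, transition).
Of the 10 differences, 9 transitions and 1 transversion over 42 sites: P = 9/42 = 0.214286, Q = 1/42 = 0.023810.
d = −0.5·ln(0.547618) − 0.25·ln(0.952380) = −0.5·(-0.602177) − 0.25·(-0.048791) = 0.3133.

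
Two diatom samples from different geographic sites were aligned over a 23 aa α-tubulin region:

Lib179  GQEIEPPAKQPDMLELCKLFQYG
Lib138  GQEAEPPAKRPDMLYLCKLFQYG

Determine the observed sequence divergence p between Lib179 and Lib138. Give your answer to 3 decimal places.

Mismatches occur at site 4 (I↔A), site 10 (Q↔R), site 15 (E↔Y).
There are 3 differences over 23 sites, so p = 3/23 = 0.130.

0.130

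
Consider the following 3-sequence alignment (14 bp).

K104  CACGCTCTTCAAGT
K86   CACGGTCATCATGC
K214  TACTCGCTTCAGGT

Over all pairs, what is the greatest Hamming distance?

Pairwise Hamming distances:
  K104 vs K86: 4
  K104 vs K214: 4
  K86 vs K214: 7
The largest is 7, between K86 and K214.

7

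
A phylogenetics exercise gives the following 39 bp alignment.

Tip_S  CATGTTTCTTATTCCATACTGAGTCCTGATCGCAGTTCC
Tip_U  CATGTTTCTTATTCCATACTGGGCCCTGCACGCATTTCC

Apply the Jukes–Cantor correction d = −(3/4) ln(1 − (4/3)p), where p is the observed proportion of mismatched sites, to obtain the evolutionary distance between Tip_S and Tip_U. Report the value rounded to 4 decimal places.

0.1406

The sequences differ at positions 22 (A/G), 24 (T/C), 29 (A/C), 30 (T/A), 35 (G/T).
p = 5/39 = 0.128205.
d = −0.75 · ln(1 − (4/3)·0.128205) = −0.75 · ln(0.829060) = −0.75 · (-0.187463) = 0.1406.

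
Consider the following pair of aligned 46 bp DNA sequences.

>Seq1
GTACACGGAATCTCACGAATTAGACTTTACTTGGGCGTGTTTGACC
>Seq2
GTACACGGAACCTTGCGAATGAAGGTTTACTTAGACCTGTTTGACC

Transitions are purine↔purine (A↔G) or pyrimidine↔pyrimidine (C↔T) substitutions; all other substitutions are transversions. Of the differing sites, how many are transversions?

Differing sites — 11:T/C (Ti); 14:C/T (Ti); 15:A/G (Ti); 21:T/G (Tv); 23:G/A (Ti); 24:A/G (Ti); 25:C/G (Tv); 33:G/A (Ti); 35:G/A (Ti); 37:G/C (Tv).
Of the 10 differences, 7 transitions and 3 transversions, so the answer is 3.

3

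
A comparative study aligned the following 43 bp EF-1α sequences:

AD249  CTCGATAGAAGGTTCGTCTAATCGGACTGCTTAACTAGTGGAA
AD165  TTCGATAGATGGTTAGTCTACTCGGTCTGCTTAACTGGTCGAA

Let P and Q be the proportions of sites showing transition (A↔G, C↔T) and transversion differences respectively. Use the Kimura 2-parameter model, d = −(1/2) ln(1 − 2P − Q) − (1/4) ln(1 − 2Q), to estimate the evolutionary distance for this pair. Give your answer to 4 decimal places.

0.1836

The sequences differ at positions 1 (C/T, transition), 10 (A/T, transversion), 15 (C/A, transversion), 21 (A/C, transversion), 26 (A/T, transversion), 37 (A/G, transition), 40 (G/C, transversion).
Of the 7 differences, 2 transitions and 5 transversions over 43 sites: P = 2/43 = 0.046512, Q = 5/43 = 0.116279.
d = −0.5·ln(0.790697) − 0.25·ln(0.767442) = −0.5·(-0.234840) − 0.25·(-0.264692) = 0.1836.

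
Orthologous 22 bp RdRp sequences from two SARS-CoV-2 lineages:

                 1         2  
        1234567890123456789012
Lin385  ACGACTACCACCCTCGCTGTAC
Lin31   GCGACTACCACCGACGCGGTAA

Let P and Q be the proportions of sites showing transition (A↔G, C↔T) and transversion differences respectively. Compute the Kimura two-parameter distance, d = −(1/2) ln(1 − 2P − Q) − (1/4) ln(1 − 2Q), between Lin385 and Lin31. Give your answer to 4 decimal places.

Mismatches occur at site 1 (A↔G, transition), site 13 (C↔G, transversion), site 14 (T↔A, transversion), site 18 (T↔G, transversion), site 22 (C↔A, transversion).
Of the 5 differences, 1 transition and 4 transversions over 22 sites: P = 1/22 = 0.045455, Q = 4/22 = 0.181818.
d = −0.5·ln(0.727272) − 0.25·ln(0.636364) = −0.5·(-0.318455) − 0.25·(-0.451985) = 0.2722.

0.2722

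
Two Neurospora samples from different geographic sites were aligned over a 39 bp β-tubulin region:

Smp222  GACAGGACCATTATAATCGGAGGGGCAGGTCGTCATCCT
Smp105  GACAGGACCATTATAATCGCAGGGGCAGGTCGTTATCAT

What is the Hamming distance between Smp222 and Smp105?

Differing sites — 20:G/C; 34:C/T; 38:C/A.
That gives 3 mismatches out of 39 aligned sites, so the Hamming distance is 3.

3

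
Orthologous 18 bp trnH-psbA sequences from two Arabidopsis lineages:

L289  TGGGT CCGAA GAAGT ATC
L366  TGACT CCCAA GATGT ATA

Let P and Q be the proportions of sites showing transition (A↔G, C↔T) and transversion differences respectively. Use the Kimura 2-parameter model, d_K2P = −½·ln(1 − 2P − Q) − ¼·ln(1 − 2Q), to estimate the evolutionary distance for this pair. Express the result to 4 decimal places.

Differing sites — 3:G/A (Ti); 4:G/C (Tv); 8:G/C (Tv); 13:A/T (Tv); 18:C/A (Tv).
Of the 5 differences, 1 transition and 4 transversions over 18 sites: P = 1/18 = 0.055556, Q = 4/18 = 0.222222.
d = −0.5·ln(0.666666) − 0.25·ln(0.555556) = −0.5·(-0.405466) − 0.25·(-0.587786) = 0.3497.

0.3497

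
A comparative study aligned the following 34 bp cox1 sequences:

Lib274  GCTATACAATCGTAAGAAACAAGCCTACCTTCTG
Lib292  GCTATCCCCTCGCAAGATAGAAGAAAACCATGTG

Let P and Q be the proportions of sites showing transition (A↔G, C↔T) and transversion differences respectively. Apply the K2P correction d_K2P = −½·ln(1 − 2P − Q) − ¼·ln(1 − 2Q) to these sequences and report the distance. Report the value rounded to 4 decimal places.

0.4395

The sequences differ at positions 6 (A/C, transversion), 8 (A/C, transversion), 9 (A/C, transversion), 13 (T/C, transition), 18 (A/T, transversion), 20 (C/G, transversion), 24 (C/A, transversion), 25 (C/A, transversion), 26 (T/A, transversion), 30 (T/A, transversion), 32 (C/G, transversion).
Of the 11 differences, 1 transition and 10 transversions over 34 sites: P = 1/34 = 0.029412, Q = 10/34 = 0.294118.
d = −0.5·ln(0.647058) − 0.25·ln(0.411764) = −0.5·(-0.435319) − 0.25·(-0.887305) = 0.4395.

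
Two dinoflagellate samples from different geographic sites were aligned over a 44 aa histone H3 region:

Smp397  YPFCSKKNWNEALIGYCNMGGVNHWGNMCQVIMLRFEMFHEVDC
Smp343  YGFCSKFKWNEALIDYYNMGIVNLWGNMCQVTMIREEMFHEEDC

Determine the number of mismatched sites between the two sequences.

11

The sequences differ at positions 2 (P/G), 7 (K/F), 8 (N/K), 15 (G/D), 17 (C/Y), 21 (G/I), 24 (H/L), 32 (I/T), 34 (L/I), 36 (F/E), 42 (V/E).
That gives 11 mismatches out of 44 aligned sites, so the Hamming distance is 11.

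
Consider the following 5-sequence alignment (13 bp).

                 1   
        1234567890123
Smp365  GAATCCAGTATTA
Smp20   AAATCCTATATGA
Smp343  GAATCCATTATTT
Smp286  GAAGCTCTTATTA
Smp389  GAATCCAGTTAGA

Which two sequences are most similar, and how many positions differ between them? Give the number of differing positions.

2

Pairwise Hamming distances:
  Smp365 vs Smp20: 4
  Smp365 vs Smp343: 2
  Smp365 vs Smp286: 4
  Smp365 vs Smp389: 3
  Smp20 vs Smp343: 5
  Smp20 vs Smp286: 6
  Smp20 vs Smp389: 5
  Smp343 vs Smp286: 4
  Smp343 vs Smp389: 5
  Smp286 vs Smp389: 7
The smallest is 2, between Smp365 and Smp343.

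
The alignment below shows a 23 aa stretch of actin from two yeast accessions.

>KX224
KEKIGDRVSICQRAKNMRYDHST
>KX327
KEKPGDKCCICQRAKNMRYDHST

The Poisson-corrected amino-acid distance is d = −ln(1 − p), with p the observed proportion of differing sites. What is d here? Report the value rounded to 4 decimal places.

Mismatches occur at site 4 (I→P), site 7 (R→K), site 8 (V→C), site 9 (S→C).
p = 4/23 = 0.173913.
d = −ln(1 − 0.173913) = −ln(0.826087) = 0.1911.

0.1911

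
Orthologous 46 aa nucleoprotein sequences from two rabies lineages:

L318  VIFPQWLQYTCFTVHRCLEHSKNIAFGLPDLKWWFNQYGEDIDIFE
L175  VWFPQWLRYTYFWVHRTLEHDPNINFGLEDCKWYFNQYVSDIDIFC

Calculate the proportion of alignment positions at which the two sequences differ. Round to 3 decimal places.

Differing sites — 2:I/W; 8:Q/R; 11:C/Y; 13:T/W; 17:C/T; 21:S/D; 22:K/P; 25:A/N; 29:P/E; 31:L/C; 34:W/Y; 39:G/V; 40:E/S; 46:E/C.
There are 14 differences over 46 sites, so p = 14/46 = 0.304.

0.304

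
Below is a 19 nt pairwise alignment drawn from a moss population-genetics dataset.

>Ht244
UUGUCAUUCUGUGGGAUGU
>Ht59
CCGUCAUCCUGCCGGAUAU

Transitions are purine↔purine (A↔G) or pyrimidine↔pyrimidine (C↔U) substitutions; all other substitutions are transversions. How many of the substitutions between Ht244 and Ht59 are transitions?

5

Mismatches occur at site 1 (U→C, transition), site 2 (U→C, transition), site 8 (U→C, transition), site 12 (U→C, transition), site 13 (G→C, transversion), site 18 (G→A, transition).
Of the 6 differences, 5 transitions and 1 transversion, so the answer is 5.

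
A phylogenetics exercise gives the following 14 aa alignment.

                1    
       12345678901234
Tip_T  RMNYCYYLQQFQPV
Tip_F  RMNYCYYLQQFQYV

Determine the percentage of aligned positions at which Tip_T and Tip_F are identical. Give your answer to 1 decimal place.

92.9%

Differing sites — 13:P/Y.
13 of the 14 sites match, so the percent identity is 13/14 × 100 = 92.9%.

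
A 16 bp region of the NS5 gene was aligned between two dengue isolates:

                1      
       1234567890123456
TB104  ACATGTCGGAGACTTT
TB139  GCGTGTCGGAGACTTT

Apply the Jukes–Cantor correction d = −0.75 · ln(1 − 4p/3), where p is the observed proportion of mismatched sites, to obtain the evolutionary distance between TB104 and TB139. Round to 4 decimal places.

Mismatches occur at site 1 (A→G), site 3 (A→G).
p = 2/16 = 0.125000.
d = −0.75 · ln(1 − (4/3)·0.125000) = −0.75 · ln(0.833333) = −0.75 · (-0.182322) = 0.1367.

0.1367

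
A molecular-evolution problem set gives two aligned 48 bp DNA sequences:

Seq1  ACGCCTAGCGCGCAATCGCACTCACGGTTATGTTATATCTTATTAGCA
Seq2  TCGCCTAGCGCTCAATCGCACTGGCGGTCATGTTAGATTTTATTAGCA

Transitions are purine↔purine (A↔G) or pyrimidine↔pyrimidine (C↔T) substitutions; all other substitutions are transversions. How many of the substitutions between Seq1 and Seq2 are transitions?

Mismatches occur at site 1 (A→T, transversion), site 12 (G→T, transversion), site 23 (C→G, transversion), site 24 (A→G, transition), site 29 (T→C, transition), site 36 (T→G, transversion), site 39 (C→T, transition).
Of the 7 differences, 3 transitions and 4 transversions, so the answer is 3.

3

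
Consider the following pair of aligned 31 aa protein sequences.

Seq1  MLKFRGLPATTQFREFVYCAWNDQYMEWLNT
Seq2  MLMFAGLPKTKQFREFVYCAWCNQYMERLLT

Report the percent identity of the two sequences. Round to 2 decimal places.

74.19%

Differing sites — 3:K/M; 5:R/A; 9:A/K; 11:T/K; 22:N/C; 23:D/N; 28:W/R; 30:N/L.
23 of the 31 sites match, so the percent identity is 23/31 × 100 = 74.19%.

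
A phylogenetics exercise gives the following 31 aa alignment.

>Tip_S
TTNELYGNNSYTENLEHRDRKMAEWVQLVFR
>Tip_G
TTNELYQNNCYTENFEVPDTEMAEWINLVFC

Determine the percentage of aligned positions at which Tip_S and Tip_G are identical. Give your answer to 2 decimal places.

Differing sites — 7:G/Q; 10:S/C; 15:L/F; 17:H/V; 18:R/P; 20:R/T; 21:K/E; 26:V/I; 27:Q/N; 31:R/C.
21 of the 31 sites match, so the percent identity is 21/31 × 100 = 67.74%.

67.74%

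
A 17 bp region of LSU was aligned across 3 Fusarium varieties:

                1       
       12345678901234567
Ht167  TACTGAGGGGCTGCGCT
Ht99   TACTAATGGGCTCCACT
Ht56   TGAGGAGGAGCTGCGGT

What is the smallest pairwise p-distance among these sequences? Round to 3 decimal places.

0.235

Pairwise Hamming distances:
  Ht167 vs Ht99: 4
  Ht167 vs Ht56: 5
  Ht99 vs Ht56: 9
The smallest is 4 mismatches, between Ht167 and Ht99; p = 4/17 = 0.235.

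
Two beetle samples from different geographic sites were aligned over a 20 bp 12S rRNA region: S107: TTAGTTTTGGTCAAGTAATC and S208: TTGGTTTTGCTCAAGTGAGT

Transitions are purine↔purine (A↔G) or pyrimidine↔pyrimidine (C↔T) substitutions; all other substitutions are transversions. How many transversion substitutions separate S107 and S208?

Differing sites — 3:A/G (Ti); 10:G/C (Tv); 17:A/G (Ti); 19:T/G (Tv); 20:C/T (Ti).
Of the 5 differences, 3 transitions and 2 transversions, so the answer is 2.

2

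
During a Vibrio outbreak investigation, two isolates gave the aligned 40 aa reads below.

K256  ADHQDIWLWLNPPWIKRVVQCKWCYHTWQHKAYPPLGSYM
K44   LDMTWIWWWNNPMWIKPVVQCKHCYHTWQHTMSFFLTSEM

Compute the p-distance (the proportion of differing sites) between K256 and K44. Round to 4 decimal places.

The sequences differ at positions 1 (A/L), 3 (H/M), 4 (Q/T), 5 (D/W), 8 (L/W), 10 (L/N), 13 (P/M), 17 (R/P), 23 (W/H), 31 (K/T), 32 (A/M), 33 (Y/S), 34 (P/F), 35 (P/F), 37 (G/T), 39 (Y/E).
There are 16 differences over 40 sites, so p = 16/40 = 0.4000.

0.4000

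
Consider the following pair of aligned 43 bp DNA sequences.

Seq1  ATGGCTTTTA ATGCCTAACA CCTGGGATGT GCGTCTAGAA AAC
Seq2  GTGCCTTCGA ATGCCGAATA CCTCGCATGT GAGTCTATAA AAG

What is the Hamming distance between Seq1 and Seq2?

Differing sites — 1:A/G; 4:G/C; 8:T/C; 9:T/G; 16:T/G; 19:C/T; 24:G/C; 26:G/C; 32:C/A; 38:G/T; 43:C/G.
That gives 11 mismatches out of 43 aligned sites, so the Hamming distance is 11.

11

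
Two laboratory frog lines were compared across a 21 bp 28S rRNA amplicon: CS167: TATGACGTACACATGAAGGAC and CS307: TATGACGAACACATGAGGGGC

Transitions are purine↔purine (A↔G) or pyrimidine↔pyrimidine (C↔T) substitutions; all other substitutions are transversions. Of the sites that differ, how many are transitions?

Mismatches occur at site 8 (T↔A, transversion), site 17 (A↔G, transition), site 20 (A↔G, transition).
Of the 3 differences, 2 transitions and 1 transversion, so the answer is 2.

2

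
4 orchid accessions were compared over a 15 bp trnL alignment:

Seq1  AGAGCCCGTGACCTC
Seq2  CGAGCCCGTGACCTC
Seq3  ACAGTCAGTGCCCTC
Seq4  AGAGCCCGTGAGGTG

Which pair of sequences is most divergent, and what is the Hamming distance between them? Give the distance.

Pairwise Hamming distances:
  Seq1 vs Seq2: 1
  Seq1 vs Seq3: 4
  Seq1 vs Seq4: 3
  Seq2 vs Seq3: 5
  Seq2 vs Seq4: 4
  Seq3 vs Seq4: 7
The largest is 7, between Seq3 and Seq4.

7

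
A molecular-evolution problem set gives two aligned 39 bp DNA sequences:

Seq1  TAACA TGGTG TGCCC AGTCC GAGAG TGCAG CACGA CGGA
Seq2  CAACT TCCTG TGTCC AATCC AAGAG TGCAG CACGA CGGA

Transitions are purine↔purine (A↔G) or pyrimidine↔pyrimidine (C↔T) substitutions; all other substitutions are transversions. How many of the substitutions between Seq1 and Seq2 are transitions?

The sequences differ at positions 1 (T/C, transition), 5 (A/T, transversion), 7 (G/C, transversion), 8 (G/C, transversion), 13 (C/T, transition), 17 (G/A, transition), 21 (G/A, transition).
Of the 7 differences, 4 transitions and 3 transversions, so the answer is 4.

4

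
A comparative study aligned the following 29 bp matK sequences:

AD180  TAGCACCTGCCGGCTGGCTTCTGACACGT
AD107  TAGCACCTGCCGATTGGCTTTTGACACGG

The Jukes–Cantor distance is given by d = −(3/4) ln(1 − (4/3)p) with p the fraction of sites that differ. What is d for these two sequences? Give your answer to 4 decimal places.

The sequences differ at positions 13 (G/A), 14 (C/T), 21 (C/T), 29 (T/G).
p = 4/29 = 0.137931.
d = −0.75 · ln(1 − (4/3)·0.137931) = −0.75 · ln(0.816092) = −0.75 · (-0.203228) = 0.1524.

0.1524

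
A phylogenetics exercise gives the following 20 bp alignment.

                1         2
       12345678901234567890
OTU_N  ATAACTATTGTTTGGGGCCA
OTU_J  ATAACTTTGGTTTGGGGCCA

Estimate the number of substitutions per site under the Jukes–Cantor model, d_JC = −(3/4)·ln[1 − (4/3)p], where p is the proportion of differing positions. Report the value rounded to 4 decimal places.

The sequences differ at positions 7 (A/T), 9 (T/G).
p = 2/20 = 0.100000.
d = −0.75 · ln(1 − (4/3)·0.100000) = −0.75 · ln(0.866667) = −0.75 · (-0.143100) = 0.1073.

0.1073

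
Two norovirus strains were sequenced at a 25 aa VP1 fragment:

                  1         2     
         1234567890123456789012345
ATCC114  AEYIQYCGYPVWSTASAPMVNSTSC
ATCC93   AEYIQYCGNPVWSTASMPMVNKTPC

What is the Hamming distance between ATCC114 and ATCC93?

4

Mismatches occur at site 9 (Y/N), site 17 (A/M), site 22 (S/K), site 24 (S/P).
That gives 4 mismatches out of 25 aligned sites, so the Hamming distance is 4.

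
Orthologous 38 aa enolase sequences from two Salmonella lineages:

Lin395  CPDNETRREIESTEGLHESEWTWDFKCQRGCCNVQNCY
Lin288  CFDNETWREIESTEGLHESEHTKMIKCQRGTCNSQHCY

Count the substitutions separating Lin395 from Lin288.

Mismatches occur at site 2 (P↔F), site 7 (R↔W), site 21 (W↔H), site 23 (W↔K), site 24 (D↔M), site 25 (F↔I), site 31 (C↔T), site 34 (V↔S), site 36 (N↔H).
That gives 9 mismatches out of 38 aligned sites, so the Hamming distance is 9.

9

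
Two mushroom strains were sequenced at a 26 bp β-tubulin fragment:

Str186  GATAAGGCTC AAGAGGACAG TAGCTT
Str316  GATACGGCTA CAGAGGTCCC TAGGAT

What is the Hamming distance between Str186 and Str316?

8

Differing sites — 5:A/C; 10:C/A; 11:A/C; 17:A/T; 19:A/C; 20:G/C; 24:C/G; 25:T/A.
That gives 8 mismatches out of 26 aligned sites, so the Hamming distance is 8.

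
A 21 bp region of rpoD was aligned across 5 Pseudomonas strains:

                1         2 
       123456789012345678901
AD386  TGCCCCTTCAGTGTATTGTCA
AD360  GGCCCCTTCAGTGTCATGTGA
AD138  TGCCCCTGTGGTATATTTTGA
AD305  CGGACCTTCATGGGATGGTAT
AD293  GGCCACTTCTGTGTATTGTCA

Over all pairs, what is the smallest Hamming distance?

3

Pairwise Hamming distances:
  AD386 vs AD360: 4
  AD386 vs AD138: 6
  AD386 vs AD305: 9
  AD386 vs AD293: 3
  AD360 vs AD138: 8
  AD360 vs AD305: 11
  AD360 vs AD293: 5
  AD138 vs AD305: 14
  AD138 vs AD293: 8
  AD305 vs AD293: 11
The smallest is 3, between AD386 and AD293.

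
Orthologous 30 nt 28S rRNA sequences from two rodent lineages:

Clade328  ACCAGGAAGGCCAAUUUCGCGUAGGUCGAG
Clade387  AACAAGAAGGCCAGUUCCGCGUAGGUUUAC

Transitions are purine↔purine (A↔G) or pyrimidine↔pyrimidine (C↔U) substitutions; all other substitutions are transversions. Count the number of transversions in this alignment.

The sequences differ at positions 2 (C/A, transversion), 5 (G/A, transition), 14 (A/G, transition), 17 (U/C, transition), 27 (C/U, transition), 28 (G/U, transversion), 30 (G/C, transversion).
Of the 7 differences, 4 transitions and 3 transversions, so the answer is 3.

3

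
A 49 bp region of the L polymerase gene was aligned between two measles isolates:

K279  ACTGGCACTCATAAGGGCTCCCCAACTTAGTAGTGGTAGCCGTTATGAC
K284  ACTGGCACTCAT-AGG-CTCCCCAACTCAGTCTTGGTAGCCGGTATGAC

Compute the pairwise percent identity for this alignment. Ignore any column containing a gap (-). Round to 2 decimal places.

91.49%

Excluding the 2 gap columns leaves 47 comparable sites.
Mismatches occur at site 28 (T/C), site 32 (A/C), site 33 (G/T), site 43 (T/G).
43 of the 47 comparable sites match, so the percent identity is 43/47 × 100 = 91.49%.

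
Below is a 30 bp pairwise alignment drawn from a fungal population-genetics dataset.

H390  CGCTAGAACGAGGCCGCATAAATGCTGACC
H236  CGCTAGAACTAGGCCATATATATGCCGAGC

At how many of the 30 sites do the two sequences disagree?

6

Mismatches occur at site 10 (G→T), site 16 (G→A), site 17 (C→T), site 21 (A→T), site 26 (T→C), site 29 (C→G).
That gives 6 mismatches out of 30 aligned sites, so the Hamming distance is 6.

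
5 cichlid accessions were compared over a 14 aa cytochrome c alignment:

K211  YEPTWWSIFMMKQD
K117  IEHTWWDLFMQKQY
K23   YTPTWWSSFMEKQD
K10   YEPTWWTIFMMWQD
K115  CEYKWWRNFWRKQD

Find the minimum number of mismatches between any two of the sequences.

2

Pairwise Hamming distances:
  K211 vs K117: 6
  K211 vs K23: 3
  K211 vs K10: 2
  K211 vs K115: 7
  K117 vs K23: 7
  K117 vs K10: 7
  K117 vs K115: 8
  K23 vs K10: 5
  K23 vs K115: 8
  K10 vs K115: 8
The smallest is 2, between K211 and K10.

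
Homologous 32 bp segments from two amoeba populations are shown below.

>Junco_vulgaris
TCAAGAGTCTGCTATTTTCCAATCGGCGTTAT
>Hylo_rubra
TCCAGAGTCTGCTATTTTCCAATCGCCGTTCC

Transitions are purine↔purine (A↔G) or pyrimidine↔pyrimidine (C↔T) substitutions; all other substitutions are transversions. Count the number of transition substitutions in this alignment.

Differing sites — 3:A/C (Tv); 26:G/C (Tv); 31:A/C (Tv); 32:T/C (Ti).
Of the 4 differences, 1 transition and 3 transversions, so the answer is 1.

1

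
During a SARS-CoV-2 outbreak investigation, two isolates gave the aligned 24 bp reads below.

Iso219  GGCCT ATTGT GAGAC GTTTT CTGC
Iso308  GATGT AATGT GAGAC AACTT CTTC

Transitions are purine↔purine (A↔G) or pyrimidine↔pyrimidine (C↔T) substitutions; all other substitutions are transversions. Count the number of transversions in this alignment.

The sequences differ at positions 2 (G/A, transition), 3 (C/T, transition), 4 (C/G, transversion), 7 (T/A, transversion), 16 (G/A, transition), 17 (T/A, transversion), 18 (T/C, transition), 23 (G/T, transversion).
Of the 8 differences, 4 transitions and 4 transversions, so the answer is 4.

4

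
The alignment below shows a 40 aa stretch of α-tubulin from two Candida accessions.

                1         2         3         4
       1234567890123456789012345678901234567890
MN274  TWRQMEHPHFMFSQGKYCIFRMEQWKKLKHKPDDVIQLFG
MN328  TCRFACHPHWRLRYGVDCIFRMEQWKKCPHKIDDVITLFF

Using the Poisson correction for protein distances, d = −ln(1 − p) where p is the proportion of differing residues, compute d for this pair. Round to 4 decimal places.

Mismatches occur at site 2 (W→C), site 4 (Q→F), site 5 (M→A), site 6 (E→C), site 10 (F→W), site 11 (M→R), site 12 (F→L), site 13 (S→R), site 14 (Q→Y), site 16 (K→V), site 17 (Y→D), site 28 (L→C), site 29 (K→P), site 32 (P→I), site 37 (Q→T), site 40 (G→F).
p = 16/40 = 0.400000.
d = −ln(1 − 0.400000) = −ln(0.600000) = 0.5108.

0.5108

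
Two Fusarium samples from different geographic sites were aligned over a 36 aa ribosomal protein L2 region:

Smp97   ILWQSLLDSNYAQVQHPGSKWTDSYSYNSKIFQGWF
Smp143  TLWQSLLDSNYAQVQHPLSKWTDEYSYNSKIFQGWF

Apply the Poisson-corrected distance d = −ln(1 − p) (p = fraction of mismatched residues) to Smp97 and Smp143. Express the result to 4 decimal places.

The sequences differ at positions 1 (I/T), 18 (G/L), 24 (S/E).
p = 3/36 = 0.083333.
d = −ln(1 − 0.083333) = −ln(0.916667) = 0.0870.

0.0870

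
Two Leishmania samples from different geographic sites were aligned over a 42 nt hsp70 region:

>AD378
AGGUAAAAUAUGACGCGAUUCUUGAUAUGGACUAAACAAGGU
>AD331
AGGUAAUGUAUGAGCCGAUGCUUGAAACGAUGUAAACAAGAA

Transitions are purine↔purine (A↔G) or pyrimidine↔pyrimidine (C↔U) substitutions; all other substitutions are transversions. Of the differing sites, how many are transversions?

Mismatches occur at site 7 (A→U, transversion), site 8 (A→G, transition), site 14 (C→G, transversion), site 15 (G→C, transversion), site 20 (U→G, transversion), site 26 (U→A, transversion), site 28 (U→C, transition), site 30 (G→A, transition), site 31 (A→U, transversion), site 32 (C→G, transversion), site 41 (G→A, transition), site 42 (U→A, transversion).
Of the 12 differences, 4 transitions and 8 transversions, so the answer is 8.

8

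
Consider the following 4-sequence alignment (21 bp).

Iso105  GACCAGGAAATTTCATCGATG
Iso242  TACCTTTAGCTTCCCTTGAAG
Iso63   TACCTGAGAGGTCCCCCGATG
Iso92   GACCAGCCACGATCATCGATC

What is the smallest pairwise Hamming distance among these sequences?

6

Pairwise Hamming distances:
  Iso105 vs Iso242: 10
  Iso105 vs Iso63: 9
  Iso105 vs Iso92: 6
  Iso242 vs Iso63: 9
  Iso242 vs Iso92: 13
  Iso63 vs Iso92: 10
The smallest is 6, between Iso105 and Iso92.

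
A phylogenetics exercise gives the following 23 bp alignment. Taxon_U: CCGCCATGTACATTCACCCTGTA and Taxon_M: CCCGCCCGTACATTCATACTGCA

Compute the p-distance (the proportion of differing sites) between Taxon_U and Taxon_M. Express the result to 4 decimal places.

0.3043

Differing sites — 3:G/C; 4:C/G; 6:A/C; 7:T/C; 17:C/T; 18:C/A; 22:T/C.
There are 7 differences over 23 sites, so p = 7/23 = 0.3043.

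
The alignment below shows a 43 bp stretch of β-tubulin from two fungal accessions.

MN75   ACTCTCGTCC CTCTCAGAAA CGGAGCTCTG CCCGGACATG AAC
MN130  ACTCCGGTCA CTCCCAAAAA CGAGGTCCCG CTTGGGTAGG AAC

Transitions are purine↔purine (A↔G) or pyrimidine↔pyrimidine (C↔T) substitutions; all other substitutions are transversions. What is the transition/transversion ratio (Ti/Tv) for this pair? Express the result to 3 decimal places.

4.000

The sequences differ at positions 5 (T/C, transition), 6 (C/G, transversion), 10 (C/A, transversion), 14 (T/C, transition), 17 (G/A, transition), 23 (G/A, transition), 24 (A/G, transition), 26 (C/T, transition), 27 (T/C, transition), 29 (T/C, transition), 32 (C/T, transition), 33 (C/T, transition), 36 (A/G, transition), 37 (C/T, transition), 39 (T/G, transversion).
Of the 15 differences, 12 transitions and 3 transversions, so Ti/Tv = 12/3 = 4.000.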